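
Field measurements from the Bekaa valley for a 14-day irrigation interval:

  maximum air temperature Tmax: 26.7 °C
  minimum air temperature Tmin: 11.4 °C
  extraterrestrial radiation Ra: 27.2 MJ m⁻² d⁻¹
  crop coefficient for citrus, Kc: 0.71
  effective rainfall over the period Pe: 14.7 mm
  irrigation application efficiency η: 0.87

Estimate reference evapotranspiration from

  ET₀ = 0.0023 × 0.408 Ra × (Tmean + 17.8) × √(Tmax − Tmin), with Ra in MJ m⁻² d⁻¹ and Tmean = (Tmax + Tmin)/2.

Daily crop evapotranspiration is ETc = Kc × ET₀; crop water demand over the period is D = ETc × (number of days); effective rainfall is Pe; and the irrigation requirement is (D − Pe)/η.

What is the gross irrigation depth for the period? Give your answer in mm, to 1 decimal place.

25.1 mm

Tmean = (26.7 + 11.4)/2 = 19.05 °C
0.408 Ra = 0.408 × 27.2 = 11.0976 mm/d equivalent
ET₀ = 0.0023 × 11.0976 × (19.05 + 17.8) × √15.3 = 0.0023 × 11.0976 × 36.85 × 3.9115 = 3.6791 mm/d
ETc = Kc × ET₀ = 0.71 × 3.6791 = 2.6122 mm/d
Crop demand D = ETc × 14 d = 2.6122 × 14 = 36.571 mm
D − Pe = 36.571 − 14.7 = 21.871 mm
Gross irrigation = 21.871 / 0.87 = 25.139 mm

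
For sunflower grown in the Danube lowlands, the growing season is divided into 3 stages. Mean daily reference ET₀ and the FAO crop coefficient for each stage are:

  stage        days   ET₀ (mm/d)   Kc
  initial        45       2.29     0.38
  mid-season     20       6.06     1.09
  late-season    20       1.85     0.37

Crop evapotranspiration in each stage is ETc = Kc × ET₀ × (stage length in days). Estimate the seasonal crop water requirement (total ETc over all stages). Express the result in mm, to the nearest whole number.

185 mm

initial: 0.38 × 2.29 × 45 = 39.16 mm
mid-season: 1.09 × 6.06 × 20 = 132.11 mm
late-season: 0.37 × 1.85 × 20 = 13.69 mm
Seasonal total = 184.96 mm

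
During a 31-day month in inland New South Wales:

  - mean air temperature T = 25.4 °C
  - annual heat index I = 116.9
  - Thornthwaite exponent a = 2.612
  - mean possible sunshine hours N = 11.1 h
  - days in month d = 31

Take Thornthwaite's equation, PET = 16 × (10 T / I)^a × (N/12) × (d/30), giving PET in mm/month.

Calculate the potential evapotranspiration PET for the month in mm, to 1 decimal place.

10T/I = 10 × 25.4 / 116.9 = 2.1728
(10T/I)^a = 2.1728^2.612 = 7.5909
Uncorrected PET = 16 × 7.5909 = 121.454 mm
Correction = (N/12)(d/30) = (11.1/12)(31/30) = 0.9558
PET = 121.454 × 0.9558 = 116.086 mm/month

116.1 mm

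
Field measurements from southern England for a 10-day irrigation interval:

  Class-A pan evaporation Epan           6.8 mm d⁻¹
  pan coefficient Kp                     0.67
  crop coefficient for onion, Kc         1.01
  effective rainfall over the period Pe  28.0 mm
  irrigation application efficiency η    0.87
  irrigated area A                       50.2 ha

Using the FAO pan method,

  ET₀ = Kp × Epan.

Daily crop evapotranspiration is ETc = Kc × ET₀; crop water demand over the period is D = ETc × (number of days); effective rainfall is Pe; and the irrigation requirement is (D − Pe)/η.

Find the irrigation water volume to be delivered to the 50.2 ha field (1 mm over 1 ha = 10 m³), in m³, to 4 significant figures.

ET₀ = 0.67 × 6.8 = 4.5560 mm/d
ETc = Kc × ET₀ = 1.01 × 4.5560 = 4.6016 mm/d
Crop demand D = ETc × 10 d = 4.6016 × 10 = 46.016 mm
D − Pe = 46.016 − 28.0 = 18.016 mm
Gross irrigation = 18.016 / 0.87 = 20.708 mm
Volume = 20.708 mm × 50.2 ha × 10 = 10395.4 m³

10400 m³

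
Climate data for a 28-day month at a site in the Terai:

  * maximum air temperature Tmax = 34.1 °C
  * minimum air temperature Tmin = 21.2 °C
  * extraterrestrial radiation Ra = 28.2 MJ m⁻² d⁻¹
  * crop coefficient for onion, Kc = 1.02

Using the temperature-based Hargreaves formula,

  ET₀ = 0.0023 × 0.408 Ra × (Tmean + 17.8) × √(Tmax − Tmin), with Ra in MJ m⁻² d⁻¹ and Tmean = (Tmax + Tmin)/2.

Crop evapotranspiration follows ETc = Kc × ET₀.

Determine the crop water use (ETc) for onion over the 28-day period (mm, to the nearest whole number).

Tmean = (34.1 + 21.2)/2 = 27.65 °C
0.408 Ra = 0.408 × 28.2 = 11.5056 mm/d equivalent
ET₀ = 0.0023 × 11.5056 × (27.65 + 17.8) × √12.9 = 0.0023 × 11.5056 × 45.45 × 3.5917 = 4.3199 mm/d
ETc = Kc × ET₀ = 1.02 × 4.3199 = 4.4063 mm/d
Over 28 days: 4.4063 × 28 = 123.376 mm

123 mm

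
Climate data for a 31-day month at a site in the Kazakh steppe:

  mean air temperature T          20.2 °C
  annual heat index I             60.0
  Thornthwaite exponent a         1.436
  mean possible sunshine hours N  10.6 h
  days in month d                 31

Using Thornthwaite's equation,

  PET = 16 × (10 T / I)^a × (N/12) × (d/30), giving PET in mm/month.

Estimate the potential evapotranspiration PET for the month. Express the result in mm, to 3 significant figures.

10T/I = 10 × 20.2 / 60.0 = 3.3667
(10T/I)^a = 3.3667^1.436 = 5.7156
Uncorrected PET = 16 × 5.7156 = 91.450 mm
Correction = (N/12)(d/30) = (10.6/12)(31/30) = 0.9128
PET = 91.450 × 0.9128 = 83.476 mm/month

83.5 mm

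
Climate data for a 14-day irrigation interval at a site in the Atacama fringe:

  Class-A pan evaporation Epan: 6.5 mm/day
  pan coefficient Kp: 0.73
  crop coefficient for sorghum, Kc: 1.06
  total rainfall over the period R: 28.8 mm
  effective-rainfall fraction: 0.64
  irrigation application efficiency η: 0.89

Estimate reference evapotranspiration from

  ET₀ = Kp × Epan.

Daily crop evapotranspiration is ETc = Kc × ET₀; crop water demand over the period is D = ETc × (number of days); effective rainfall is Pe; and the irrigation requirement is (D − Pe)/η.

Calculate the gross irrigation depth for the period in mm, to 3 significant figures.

ET₀ = 0.73 × 6.5 = 4.7450 mm/d
ETc = Kc × ET₀ = 1.06 × 4.7450 = 5.0297 mm/d
Crop demand D = ETc × 14 d = 5.0297 × 14 = 70.416 mm
Pe = 0.64 × 28.8 = 18.432 mm
D − Pe = 70.416 − 18.432 = 51.984 mm
Gross irrigation = 51.984 / 0.89 = 58.409 mm

58.4 mm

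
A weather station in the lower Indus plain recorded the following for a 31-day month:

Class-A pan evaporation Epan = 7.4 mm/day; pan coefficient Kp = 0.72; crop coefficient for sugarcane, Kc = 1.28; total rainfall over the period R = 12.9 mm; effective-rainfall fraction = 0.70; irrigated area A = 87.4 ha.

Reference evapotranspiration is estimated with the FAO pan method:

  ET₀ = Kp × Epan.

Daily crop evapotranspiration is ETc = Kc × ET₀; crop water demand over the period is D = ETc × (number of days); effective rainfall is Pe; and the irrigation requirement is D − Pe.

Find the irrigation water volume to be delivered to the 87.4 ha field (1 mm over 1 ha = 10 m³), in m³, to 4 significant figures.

176900 m³

ET₀ = 0.72 × 7.4 = 5.3280 mm/d
ETc = Kc × ET₀ = 1.28 × 5.3280 = 6.8198 mm/d
Crop demand D = ETc × 31 d = 6.8198 × 31 = 211.414 mm
Pe = 0.70 × 12.9 = 9.030 mm
D − Pe = 211.414 − 9.030 = 202.384 mm
Volume = 202.384 mm × 87.4 ha × 10 = 176883.6 m³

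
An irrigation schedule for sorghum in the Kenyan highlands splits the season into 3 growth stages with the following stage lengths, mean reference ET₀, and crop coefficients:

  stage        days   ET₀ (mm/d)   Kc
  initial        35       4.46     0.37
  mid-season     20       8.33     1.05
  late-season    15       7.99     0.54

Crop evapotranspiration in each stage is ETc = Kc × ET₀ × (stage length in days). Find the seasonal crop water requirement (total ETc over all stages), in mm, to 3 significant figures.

initial: 0.37 × 4.46 × 35 = 57.76 mm
mid-season: 1.05 × 8.33 × 20 = 174.93 mm
late-season: 0.54 × 7.99 × 15 = 64.72 mm
Seasonal total = 297.41 mm

297 mm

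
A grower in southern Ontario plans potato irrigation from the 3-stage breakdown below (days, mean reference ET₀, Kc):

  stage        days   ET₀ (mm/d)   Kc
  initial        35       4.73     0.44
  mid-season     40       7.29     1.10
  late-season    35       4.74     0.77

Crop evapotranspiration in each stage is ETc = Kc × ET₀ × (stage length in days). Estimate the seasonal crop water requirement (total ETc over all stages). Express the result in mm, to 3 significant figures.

initial: 0.44 × 4.73 × 35 = 72.84 mm
mid-season: 1.10 × 7.29 × 40 = 320.76 mm
late-season: 0.77 × 4.74 × 35 = 127.74 mm
Seasonal total = 521.34 mm

521 mm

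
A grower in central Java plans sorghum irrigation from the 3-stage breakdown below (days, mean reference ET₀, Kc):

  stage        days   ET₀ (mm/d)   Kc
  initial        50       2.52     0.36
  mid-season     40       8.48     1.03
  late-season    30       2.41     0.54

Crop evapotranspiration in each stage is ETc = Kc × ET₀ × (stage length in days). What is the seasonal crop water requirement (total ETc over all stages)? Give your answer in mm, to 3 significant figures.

434 mm

initial: 0.36 × 2.52 × 50 = 45.36 mm
mid-season: 1.03 × 8.48 × 40 = 349.38 mm
late-season: 0.54 × 2.41 × 30 = 39.04 mm
Seasonal total = 433.78 mm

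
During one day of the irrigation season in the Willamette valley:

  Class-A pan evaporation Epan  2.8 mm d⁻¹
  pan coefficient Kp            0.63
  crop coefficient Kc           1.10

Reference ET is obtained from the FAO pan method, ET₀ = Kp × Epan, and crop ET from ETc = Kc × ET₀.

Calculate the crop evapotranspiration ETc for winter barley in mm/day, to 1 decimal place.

1.9 mm/day

ET₀ = 0.63 × 2.8 = 1.7640 mm/d
ETc = Kc × ET₀ = 1.10 × 1.7640 = 1.9404 mm/d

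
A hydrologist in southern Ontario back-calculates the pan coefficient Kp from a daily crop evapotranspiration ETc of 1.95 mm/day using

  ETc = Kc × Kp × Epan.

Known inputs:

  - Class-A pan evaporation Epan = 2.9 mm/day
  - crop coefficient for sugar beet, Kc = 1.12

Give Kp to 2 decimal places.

ETc = Kc × Kp × Epan  ⇒  Kp = ETc / (Kc × Epan)
Kp = 1.95 / (1.12 × 2.9) = 1.95 / 3.248 = 0.6004

0.60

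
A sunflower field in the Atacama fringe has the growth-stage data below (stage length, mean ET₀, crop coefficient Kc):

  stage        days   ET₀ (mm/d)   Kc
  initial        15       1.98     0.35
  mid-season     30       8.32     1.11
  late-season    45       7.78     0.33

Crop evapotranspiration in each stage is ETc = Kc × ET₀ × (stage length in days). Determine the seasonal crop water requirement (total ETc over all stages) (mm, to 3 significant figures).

initial: 0.35 × 1.98 × 15 = 10.40 mm
mid-season: 1.11 × 8.32 × 30 = 277.06 mm
late-season: 0.33 × 7.78 × 45 = 115.53 mm
Seasonal total = 402.99 mm

403 mm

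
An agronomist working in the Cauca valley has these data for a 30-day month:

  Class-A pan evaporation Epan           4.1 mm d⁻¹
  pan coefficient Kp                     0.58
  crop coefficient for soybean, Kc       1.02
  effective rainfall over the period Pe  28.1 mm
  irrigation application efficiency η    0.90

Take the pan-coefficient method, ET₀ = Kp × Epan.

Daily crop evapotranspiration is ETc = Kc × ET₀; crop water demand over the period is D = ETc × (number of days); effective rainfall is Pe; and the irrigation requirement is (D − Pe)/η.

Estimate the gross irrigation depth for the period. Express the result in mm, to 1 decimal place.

ET₀ = 0.58 × 4.1 = 2.3780 mm/d
ETc = Kc × ET₀ = 1.02 × 2.3780 = 2.4256 mm/d
Crop demand D = ETc × 30 d = 2.4256 × 30 = 72.768 mm
D − Pe = 72.768 − 28.1 = 44.668 mm
Gross irrigation = 44.668 / 0.90 = 49.631 mm

49.6 mm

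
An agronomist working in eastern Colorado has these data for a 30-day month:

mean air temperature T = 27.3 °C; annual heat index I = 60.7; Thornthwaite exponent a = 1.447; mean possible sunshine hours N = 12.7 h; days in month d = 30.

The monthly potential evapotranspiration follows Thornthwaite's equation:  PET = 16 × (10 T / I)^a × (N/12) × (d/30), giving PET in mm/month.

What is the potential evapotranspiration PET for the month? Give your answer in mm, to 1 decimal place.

149.1 mm

10T/I = 10 × 27.3 / 60.7 = 4.4975
(10T/I)^a = 4.4975^1.447 = 8.8074
Uncorrected PET = 16 × 8.8074 = 140.918 mm
Correction = (N/12)(d/30) = (12.7/12)(30/30) = 1.0583
PET = 140.918 × 1.0583 = 149.134 mm/month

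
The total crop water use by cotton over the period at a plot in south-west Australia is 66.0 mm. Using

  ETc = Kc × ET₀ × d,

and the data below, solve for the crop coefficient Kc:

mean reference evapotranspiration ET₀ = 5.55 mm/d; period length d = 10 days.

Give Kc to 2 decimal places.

1.19

ETc = Kc × ET₀ × d  ⇒  Kc = ETc / (ET₀ × d)
Kc = 66.0 / (5.55 × 10) = 66.0 / 55.50 = 1.1892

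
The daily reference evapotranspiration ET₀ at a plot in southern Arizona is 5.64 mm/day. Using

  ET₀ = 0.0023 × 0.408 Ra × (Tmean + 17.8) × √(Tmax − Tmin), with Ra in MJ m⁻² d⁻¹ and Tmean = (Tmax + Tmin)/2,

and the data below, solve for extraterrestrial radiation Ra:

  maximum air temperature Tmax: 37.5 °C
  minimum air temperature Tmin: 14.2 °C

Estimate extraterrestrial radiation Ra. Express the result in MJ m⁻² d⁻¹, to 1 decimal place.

28.5 MJ m⁻² d⁻¹

Tmean = (37.5+14.2)/2 = 25.85 °C; ΔT = 23.3
Ra = ET₀ / [0.0023 × 0.408 × (Tmean+17.8) × √ΔT]
   = 5.64 / (0.0023 × 0.408 × 43.65 × 4.8270) = 28.525 MJ m⁻² d⁻¹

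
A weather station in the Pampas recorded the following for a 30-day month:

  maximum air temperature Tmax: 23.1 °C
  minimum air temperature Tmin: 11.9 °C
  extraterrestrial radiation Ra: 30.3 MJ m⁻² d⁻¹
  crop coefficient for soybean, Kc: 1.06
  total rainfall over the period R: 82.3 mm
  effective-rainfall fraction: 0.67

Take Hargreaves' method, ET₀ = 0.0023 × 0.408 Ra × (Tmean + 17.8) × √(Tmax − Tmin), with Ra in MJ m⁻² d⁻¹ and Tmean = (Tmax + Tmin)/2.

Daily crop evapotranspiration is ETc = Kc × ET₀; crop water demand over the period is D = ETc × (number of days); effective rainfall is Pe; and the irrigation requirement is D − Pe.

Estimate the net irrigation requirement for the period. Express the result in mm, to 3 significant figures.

51.7 mm

Tmean = (23.1 + 11.9)/2 = 17.50 °C
0.408 Ra = 0.408 × 30.3 = 12.3624 mm/d equivalent
ET₀ = 0.0023 × 12.3624 × (17.50 + 17.8) × √11.2 = 0.0023 × 12.3624 × 35.30 × 3.3466 = 3.3590 mm/d
ETc = Kc × ET₀ = 1.06 × 3.3590 = 3.5605 mm/d
Crop demand D = ETc × 30 d = 3.5605 × 30 = 106.815 mm
Pe = 0.67 × 82.3 = 55.141 mm
D − Pe = 106.815 − 55.141 = 51.674 mm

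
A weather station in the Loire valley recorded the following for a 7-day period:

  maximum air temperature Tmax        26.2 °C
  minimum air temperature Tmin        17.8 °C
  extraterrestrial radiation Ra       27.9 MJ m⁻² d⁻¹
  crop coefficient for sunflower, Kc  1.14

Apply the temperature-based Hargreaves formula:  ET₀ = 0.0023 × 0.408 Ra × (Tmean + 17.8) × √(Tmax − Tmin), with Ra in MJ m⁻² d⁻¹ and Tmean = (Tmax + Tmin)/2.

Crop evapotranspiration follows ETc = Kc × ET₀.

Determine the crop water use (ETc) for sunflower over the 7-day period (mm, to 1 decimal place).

Tmean = (26.2 + 17.8)/2 = 22.00 °C
0.408 Ra = 0.408 × 27.9 = 11.3832 mm/d equivalent
ET₀ = 0.0023 × 11.3832 × (22.00 + 17.8) × √8.4 = 0.0023 × 11.3832 × 39.80 × 2.8983 = 3.0201 mm/d
ETc = Kc × ET₀ = 1.14 × 3.0201 = 3.4429 mm/d
Over 7 days: 3.4429 × 7 = 24.100 mm

24.1 mm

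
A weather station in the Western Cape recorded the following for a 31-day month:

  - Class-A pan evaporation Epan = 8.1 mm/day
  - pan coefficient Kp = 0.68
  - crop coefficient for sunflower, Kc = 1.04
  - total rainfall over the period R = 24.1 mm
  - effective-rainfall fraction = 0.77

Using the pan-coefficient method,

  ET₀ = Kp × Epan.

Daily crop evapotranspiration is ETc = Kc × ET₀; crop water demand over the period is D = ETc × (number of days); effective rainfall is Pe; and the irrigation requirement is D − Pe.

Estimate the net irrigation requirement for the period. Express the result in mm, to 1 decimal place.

ET₀ = 0.68 × 8.1 = 5.5080 mm/d
ETc = Kc × ET₀ = 1.04 × 5.5080 = 5.7283 mm/d
Crop demand D = ETc × 31 d = 5.7283 × 31 = 177.577 mm
Pe = 0.77 × 24.1 = 18.557 mm
D − Pe = 177.577 − 18.557 = 159.020 mm

159.0 mm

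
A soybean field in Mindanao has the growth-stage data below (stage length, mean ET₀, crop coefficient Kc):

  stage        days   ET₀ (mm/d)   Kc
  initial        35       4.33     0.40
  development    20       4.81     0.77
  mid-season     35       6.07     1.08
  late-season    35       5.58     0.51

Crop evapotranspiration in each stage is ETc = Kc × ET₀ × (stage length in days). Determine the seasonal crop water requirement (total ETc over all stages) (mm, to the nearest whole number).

initial: 0.40 × 4.33 × 35 = 60.62 mm
development: 0.77 × 4.81 × 20 = 74.07 mm
mid-season: 1.08 × 6.07 × 35 = 229.45 mm
late-season: 0.51 × 5.58 × 35 = 99.60 mm
Seasonal total = 463.74 mm

464 mm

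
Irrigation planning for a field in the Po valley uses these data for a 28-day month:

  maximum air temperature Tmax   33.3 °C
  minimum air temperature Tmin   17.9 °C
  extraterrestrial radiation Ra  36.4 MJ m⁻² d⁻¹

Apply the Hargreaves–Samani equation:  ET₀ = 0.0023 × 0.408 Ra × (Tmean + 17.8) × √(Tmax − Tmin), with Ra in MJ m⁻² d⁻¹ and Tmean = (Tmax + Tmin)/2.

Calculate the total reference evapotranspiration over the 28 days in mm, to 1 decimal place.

Tmean = (33.3 + 17.9)/2 = 25.60 °C
0.408 Ra = 0.408 × 36.4 = 14.8512 mm/d equivalent
ET₀ = 0.0023 × 14.8512 × (25.60 + 17.8) × √15.4 = 0.0023 × 14.8512 × 43.40 × 3.9243 = 5.8176 mm/d
Over 28 days: 5.8176 × 28 = 162.893 mm

162.9 mm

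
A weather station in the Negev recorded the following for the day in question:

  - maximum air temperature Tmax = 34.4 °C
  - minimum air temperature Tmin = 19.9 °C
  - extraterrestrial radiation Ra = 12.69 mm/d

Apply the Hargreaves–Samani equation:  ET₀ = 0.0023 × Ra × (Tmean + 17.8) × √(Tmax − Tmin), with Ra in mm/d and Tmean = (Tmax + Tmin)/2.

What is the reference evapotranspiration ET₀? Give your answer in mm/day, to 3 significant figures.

5.00 mm/day

Tmean = (34.4 + 19.9)/2 = 27.15 °C
ET₀ = 0.0023 × 12.69 × (27.15 + 17.8) × √14.5 = 0.0023 × 12.69 × 44.95 × 3.8079 = 4.9958 mm/d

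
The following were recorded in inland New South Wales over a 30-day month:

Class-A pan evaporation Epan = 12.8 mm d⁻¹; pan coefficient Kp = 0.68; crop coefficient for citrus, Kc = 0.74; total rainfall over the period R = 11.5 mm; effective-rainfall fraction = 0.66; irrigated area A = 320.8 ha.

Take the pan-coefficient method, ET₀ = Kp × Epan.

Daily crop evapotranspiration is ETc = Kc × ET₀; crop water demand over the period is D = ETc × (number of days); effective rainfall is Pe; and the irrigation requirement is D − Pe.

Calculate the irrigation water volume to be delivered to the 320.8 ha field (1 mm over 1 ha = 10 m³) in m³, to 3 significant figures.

ET₀ = 0.68 × 12.8 = 8.7040 mm/d
ETc = Kc × ET₀ = 0.74 × 8.7040 = 6.4410 mm/d
Crop demand D = ETc × 30 d = 6.4410 × 30 = 193.230 mm
Pe = 0.66 × 11.5 = 7.590 mm
D − Pe = 193.230 − 7.590 = 185.640 mm
Volume = 185.640 mm × 320.8 ha × 10 = 595533.1 m³

596000 m³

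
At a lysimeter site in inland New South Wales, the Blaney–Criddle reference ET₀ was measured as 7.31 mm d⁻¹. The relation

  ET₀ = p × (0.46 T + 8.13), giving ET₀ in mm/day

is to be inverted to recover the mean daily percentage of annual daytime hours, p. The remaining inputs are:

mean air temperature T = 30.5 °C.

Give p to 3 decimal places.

0.330

p = ET₀ / (0.46 T + 8.13) = 7.31 / (0.46 × 30.5 + 8.13) = 7.31 / 22.160 = 0.3299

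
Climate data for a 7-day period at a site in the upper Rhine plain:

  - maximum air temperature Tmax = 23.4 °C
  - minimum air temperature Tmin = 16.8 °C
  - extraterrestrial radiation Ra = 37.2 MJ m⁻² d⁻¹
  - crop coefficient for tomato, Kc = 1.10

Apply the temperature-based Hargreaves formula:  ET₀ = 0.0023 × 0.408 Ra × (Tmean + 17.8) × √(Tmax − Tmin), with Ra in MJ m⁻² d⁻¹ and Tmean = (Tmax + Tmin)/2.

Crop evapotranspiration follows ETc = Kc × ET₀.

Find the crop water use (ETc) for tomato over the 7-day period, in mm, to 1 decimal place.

Tmean = (23.4 + 16.8)/2 = 20.10 °C
0.408 Ra = 0.408 × 37.2 = 15.1776 mm/d equivalent
ET₀ = 0.0023 × 15.1776 × (20.10 + 17.8) × √6.6 = 0.0023 × 15.1776 × 37.90 × 2.5690 = 3.3989 mm/d
ETc = Kc × ET₀ = 1.10 × 3.3989 = 3.7388 mm/d
Over 7 days: 3.7388 × 7 = 26.172 mm

26.2 mm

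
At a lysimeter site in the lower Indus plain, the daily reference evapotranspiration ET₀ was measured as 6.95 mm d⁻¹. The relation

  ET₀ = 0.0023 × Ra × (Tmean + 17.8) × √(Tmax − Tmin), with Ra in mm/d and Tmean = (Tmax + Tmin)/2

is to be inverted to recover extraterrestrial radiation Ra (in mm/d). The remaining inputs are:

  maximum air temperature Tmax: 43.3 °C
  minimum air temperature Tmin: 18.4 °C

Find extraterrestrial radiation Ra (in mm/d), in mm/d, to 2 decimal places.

Tmean = 30.85 °C; √ΔT = 4.9900
Ra = ET₀ / [0.0023 × (Tmean+17.8) × √ΔT] = 6.95 / (0.0023 × 48.65 × 4.9900) = 12.447 mm/d

12.45 mm/d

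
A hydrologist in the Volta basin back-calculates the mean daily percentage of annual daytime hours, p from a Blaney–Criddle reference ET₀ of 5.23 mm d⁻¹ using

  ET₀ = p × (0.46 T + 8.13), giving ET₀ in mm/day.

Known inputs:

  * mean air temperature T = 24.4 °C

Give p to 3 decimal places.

p = ET₀ / (0.46 T + 8.13) = 5.23 / (0.46 × 24.4 + 8.13) = 5.23 / 19.354 = 0.2702

0.270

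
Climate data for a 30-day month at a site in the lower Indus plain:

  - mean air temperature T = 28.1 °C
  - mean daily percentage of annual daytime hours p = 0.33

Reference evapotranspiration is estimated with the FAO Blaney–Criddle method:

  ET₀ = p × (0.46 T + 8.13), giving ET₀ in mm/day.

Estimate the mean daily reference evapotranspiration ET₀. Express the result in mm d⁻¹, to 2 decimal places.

ET₀ = 0.33 × (0.46 × 28.1 + 8.13) = 0.33 × 21.056 = 6.9485 mm/d

6.95 mm d⁻¹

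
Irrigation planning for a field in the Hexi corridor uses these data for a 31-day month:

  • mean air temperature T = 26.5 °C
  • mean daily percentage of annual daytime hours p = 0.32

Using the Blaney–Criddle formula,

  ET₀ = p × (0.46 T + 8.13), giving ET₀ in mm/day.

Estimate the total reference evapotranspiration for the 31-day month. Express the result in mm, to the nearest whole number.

202 mm

ET₀ = 0.32 × (0.46 × 26.5 + 8.13) = 0.32 × 20.320 = 6.5024 mm/d
Monthly total = 6.5024 × 31 = 201.574 mm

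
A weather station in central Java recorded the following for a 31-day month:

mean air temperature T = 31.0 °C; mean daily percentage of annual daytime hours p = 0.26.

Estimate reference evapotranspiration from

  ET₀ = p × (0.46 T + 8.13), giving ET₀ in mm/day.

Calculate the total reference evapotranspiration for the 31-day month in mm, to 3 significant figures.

180 mm

ET₀ = 0.26 × (0.46 × 31.0 + 8.13) = 0.26 × 22.390 = 5.8214 mm/d
Monthly total = 5.8214 × 31 = 180.463 mm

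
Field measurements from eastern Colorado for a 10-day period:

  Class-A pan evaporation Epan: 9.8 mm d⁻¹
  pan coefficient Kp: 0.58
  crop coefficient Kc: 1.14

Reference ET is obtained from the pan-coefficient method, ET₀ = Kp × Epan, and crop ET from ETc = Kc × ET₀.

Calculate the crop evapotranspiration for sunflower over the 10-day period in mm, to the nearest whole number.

65 mm

ET₀ = 0.58 × 9.8 = 5.6840 mm/d
ETc = Kc × ET₀ = 1.14 × 5.6840 = 6.4798 mm/d
Over 10 days: 6.4798 × 10 = 64.798 mm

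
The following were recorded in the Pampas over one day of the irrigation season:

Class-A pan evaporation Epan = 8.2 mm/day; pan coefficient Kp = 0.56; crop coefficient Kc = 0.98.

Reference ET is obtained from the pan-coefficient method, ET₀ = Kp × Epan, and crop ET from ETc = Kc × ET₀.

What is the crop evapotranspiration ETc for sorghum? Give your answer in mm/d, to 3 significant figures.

ET₀ = 0.56 × 8.2 = 4.5920 mm/d
ETc = Kc × ET₀ = 0.98 × 4.5920 = 4.5002 mm/d

4.50 mm/d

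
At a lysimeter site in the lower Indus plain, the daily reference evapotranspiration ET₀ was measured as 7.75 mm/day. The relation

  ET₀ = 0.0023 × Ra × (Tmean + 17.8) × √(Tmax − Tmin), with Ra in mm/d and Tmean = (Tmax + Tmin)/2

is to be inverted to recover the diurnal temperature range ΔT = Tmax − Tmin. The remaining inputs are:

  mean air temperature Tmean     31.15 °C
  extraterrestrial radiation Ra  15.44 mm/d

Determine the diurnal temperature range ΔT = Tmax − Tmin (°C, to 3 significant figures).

19.9 °C

√ΔT = ET₀ / [0.0023 × Ra × (Tmean+17.8)] = 7.75 / (0.0023 × 15.44 × 48.95) = 4.4583
ΔT = 4.4583² = 19.876 °C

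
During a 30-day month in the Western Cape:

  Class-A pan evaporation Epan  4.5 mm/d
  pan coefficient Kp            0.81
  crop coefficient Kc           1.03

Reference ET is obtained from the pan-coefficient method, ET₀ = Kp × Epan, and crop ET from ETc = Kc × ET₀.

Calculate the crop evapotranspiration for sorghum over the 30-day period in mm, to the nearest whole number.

113 mm

ET₀ = 0.81 × 4.5 = 3.6450 mm/d
ETc = Kc × ET₀ = 1.03 × 3.6450 = 3.7544 mm/d
Over 30 days: 3.7544 × 30 = 112.632 mm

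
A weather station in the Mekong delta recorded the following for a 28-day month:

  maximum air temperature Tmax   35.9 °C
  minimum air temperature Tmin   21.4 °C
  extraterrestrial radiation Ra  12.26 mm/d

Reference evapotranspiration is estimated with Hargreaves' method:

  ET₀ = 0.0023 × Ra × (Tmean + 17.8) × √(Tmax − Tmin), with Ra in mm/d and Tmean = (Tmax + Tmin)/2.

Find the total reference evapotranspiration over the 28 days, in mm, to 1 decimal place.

Tmean = (35.9 + 21.4)/2 = 28.65 °C
ET₀ = 0.0023 × 12.26 × (28.65 + 17.8) × √14.5 = 0.0023 × 12.26 × 46.45 × 3.8079 = 4.9876 mm/d
Over 28 days: 4.9876 × 28 = 139.653 mm

139.7 mm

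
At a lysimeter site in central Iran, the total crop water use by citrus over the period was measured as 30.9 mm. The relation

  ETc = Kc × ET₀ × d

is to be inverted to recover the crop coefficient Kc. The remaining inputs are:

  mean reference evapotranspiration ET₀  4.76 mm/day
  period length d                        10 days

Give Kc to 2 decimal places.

ETc = Kc × ET₀ × d  ⇒  Kc = ETc / (ET₀ × d)
Kc = 30.9 / (4.76 × 10) = 30.9 / 47.60 = 0.6492

0.65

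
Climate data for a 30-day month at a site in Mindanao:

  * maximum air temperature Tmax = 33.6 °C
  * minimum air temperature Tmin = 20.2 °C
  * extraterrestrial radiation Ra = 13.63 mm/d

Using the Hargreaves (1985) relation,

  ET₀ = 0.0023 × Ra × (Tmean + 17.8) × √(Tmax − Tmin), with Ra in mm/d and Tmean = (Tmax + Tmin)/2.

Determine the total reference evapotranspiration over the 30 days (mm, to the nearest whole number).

154 mm

Tmean = (33.6 + 20.2)/2 = 26.90 °C
ET₀ = 0.0023 × 13.63 × (26.90 + 17.8) × √13.4 = 0.0023 × 13.63 × 44.70 × 3.6606 = 5.1296 mm/d
Over 30 days: 5.1296 × 30 = 153.888 mm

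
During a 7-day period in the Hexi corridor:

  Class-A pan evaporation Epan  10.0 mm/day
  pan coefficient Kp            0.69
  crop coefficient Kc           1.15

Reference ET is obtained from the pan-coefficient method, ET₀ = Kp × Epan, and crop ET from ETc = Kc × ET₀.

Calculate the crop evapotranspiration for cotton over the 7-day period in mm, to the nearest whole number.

ET₀ = 0.69 × 10.0 = 6.9000 mm/d
ETc = Kc × ET₀ = 1.15 × 6.9000 = 7.9350 mm/d
Over 7 days: 7.9350 × 7 = 55.545 mm

56 mm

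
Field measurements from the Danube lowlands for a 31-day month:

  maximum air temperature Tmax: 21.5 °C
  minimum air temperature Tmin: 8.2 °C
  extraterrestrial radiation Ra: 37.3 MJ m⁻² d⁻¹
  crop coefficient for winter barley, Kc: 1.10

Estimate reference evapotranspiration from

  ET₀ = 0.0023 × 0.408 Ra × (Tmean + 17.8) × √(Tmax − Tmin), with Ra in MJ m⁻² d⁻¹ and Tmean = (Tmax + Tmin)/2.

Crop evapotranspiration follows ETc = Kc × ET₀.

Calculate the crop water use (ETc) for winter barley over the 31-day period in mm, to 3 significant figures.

142 mm

Tmean = (21.5 + 8.2)/2 = 14.85 °C
0.408 Ra = 0.408 × 37.3 = 15.2184 mm/d equivalent
ET₀ = 0.0023 × 15.2184 × (14.85 + 17.8) × √13.3 = 0.0023 × 15.2184 × 32.65 × 3.6469 = 4.1678 mm/d
ETc = Kc × ET₀ = 1.10 × 4.1678 = 4.5846 mm/d
Over 31 days: 4.5846 × 31 = 142.123 mm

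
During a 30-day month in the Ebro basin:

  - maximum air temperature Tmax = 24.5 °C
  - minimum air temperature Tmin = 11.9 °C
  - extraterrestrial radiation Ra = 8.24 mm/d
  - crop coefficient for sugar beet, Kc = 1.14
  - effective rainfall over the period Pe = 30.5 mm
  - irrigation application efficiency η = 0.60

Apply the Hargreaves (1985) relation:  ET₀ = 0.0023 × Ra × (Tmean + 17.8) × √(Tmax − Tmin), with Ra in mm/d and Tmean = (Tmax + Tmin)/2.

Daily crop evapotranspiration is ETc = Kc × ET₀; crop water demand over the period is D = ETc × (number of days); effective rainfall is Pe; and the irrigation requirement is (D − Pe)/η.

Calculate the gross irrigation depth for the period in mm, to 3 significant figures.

Tmean = (24.5 + 11.9)/2 = 18.20 °C
ET₀ = 0.0023 × 8.24 × (18.20 + 17.8) × √12.6 = 0.0023 × 8.24 × 36.00 × 3.5496 = 2.4218 mm/d
ETc = Kc × ET₀ = 1.14 × 2.4218 = 2.7609 mm/d
Crop demand D = ETc × 30 d = 2.7609 × 30 = 82.827 mm
D − Pe = 82.827 − 30.5 = 52.327 mm
Gross irrigation = 52.327 / 0.60 = 87.212 mm

87.2 mm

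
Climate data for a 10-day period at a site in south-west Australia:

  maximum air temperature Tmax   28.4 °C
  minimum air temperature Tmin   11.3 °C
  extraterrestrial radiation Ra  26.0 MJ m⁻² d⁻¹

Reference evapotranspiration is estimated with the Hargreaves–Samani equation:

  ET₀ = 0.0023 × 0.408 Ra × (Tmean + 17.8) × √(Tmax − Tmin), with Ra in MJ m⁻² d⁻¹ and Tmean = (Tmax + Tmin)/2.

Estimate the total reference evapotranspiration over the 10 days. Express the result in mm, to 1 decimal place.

Tmean = (28.4 + 11.3)/2 = 19.85 °C
0.408 Ra = 0.408 × 26.0 = 10.6080 mm/d equivalent
ET₀ = 0.0023 × 10.6080 × (19.85 + 17.8) × √17.1 = 0.0023 × 10.6080 × 37.65 × 4.1352 = 3.7986 mm/d
Over 10 days: 3.7986 × 10 = 37.986 mm

38.0 mm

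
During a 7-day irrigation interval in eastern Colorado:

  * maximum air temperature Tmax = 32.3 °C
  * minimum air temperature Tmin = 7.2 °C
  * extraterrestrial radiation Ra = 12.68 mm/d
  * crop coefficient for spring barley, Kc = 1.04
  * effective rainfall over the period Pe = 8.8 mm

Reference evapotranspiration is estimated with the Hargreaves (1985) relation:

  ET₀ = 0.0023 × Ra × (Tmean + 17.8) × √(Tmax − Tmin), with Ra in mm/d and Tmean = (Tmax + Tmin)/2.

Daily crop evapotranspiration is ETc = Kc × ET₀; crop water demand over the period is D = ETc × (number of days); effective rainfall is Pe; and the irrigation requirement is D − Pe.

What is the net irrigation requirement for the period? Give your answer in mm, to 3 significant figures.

Tmean = (32.3 + 7.2)/2 = 19.75 °C
ET₀ = 0.0023 × 12.68 × (19.75 + 17.8) × √25.1 = 0.0023 × 12.68 × 37.55 × 5.0100 = 5.4865 mm/d
ETc = Kc × ET₀ = 1.04 × 5.4865 = 5.7060 mm/d
Crop demand D = ETc × 7 d = 5.7060 × 7 = 39.942 mm
D − Pe = 39.942 − 8.8 = 31.142 mm

31.1 mm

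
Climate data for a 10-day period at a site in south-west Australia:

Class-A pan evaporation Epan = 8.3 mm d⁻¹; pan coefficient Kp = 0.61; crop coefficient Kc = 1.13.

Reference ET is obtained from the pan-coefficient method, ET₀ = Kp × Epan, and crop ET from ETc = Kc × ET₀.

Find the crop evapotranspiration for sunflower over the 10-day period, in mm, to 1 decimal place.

ET₀ = 0.61 × 8.3 = 5.0630 mm/d
ETc = Kc × ET₀ = 1.13 × 5.0630 = 5.7212 mm/d
Over 10 days: 5.7212 × 10 = 57.212 mm

57.2 mm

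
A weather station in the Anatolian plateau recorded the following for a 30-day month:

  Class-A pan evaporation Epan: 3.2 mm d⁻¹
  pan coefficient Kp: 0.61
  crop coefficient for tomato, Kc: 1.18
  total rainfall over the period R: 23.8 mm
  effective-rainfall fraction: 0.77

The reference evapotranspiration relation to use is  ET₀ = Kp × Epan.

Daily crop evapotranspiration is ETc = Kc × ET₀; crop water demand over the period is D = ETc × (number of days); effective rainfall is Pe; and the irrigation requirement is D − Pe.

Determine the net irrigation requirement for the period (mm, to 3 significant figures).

50.8 mm

ET₀ = 0.61 × 3.2 = 1.9520 mm/d
ETc = Kc × ET₀ = 1.18 × 1.9520 = 2.3034 mm/d
Crop demand D = ETc × 30 d = 2.3034 × 30 = 69.102 mm
Pe = 0.77 × 23.8 = 18.326 mm
D − Pe = 69.102 − 18.326 = 50.776 mm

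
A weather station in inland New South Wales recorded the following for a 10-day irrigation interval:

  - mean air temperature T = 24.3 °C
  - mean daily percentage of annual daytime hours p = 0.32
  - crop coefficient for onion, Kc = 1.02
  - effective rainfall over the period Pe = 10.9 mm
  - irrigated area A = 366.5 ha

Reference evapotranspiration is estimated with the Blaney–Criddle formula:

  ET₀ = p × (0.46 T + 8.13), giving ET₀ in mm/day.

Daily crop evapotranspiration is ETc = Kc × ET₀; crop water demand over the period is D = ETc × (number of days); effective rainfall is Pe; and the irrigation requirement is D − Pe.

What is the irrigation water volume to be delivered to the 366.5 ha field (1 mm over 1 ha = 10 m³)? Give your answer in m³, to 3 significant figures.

191000 m³

ET₀ = 0.32 × (0.46 × 24.3 + 8.13) = 0.32 × 19.308 = 6.1786 mm/d
ETc = Kc × ET₀ = 1.02 × 6.1786 = 6.3022 mm/d
Crop demand D = ETc × 10 d = 6.3022 × 10 = 63.022 mm
D − Pe = 63.022 − 10.9 = 52.122 mm
Volume = 52.122 mm × 366.5 ha × 10 = 191027.1 m³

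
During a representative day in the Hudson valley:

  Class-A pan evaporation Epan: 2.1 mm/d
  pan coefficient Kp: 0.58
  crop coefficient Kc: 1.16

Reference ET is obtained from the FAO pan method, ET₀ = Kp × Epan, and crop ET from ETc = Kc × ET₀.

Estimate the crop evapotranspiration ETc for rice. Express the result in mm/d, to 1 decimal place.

1.4 mm/d

ET₀ = 0.58 × 2.1 = 1.2180 mm/d
ETc = Kc × ET₀ = 1.16 × 1.2180 = 1.4129 mm/d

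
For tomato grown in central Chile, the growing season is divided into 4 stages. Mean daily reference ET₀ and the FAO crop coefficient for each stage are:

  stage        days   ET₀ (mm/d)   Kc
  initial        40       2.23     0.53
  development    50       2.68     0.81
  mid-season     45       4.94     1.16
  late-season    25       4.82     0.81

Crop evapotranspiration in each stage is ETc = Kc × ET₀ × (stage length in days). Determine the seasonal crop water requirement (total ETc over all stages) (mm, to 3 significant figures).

initial: 0.53 × 2.23 × 40 = 47.28 mm
development: 0.81 × 2.68 × 50 = 108.54 mm
mid-season: 1.16 × 4.94 × 45 = 257.87 mm
late-season: 0.81 × 4.82 × 25 = 97.61 mm
Seasonal total = 511.30 mm

511 mm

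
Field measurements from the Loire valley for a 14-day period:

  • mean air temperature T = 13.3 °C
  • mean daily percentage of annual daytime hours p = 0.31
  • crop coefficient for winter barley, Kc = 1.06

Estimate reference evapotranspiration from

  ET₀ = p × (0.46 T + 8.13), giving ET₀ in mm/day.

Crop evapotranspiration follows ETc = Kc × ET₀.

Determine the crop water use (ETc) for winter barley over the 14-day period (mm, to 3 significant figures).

65.5 mm

ET₀ = 0.31 × (0.46 × 13.3 + 8.13) = 0.31 × 14.248 = 4.4169 mm/d
ETc = Kc × ET₀ = 1.06 × 4.4169 = 4.6819 mm/d
Over 14 days: 4.6819 × 14 = 65.547 mm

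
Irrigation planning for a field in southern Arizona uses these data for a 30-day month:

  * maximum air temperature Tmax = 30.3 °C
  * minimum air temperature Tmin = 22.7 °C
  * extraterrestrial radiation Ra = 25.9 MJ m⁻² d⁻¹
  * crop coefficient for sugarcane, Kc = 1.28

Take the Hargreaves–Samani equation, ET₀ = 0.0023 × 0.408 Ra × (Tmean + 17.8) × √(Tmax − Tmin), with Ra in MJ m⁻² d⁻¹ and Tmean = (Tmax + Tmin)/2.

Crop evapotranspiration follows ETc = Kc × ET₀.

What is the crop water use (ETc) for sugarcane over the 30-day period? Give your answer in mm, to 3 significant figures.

Tmean = (30.3 + 22.7)/2 = 26.50 °C
0.408 Ra = 0.408 × 25.9 = 10.5672 mm/d equivalent
ET₀ = 0.0023 × 10.5672 × (26.50 + 17.8) × √7.6 = 0.0023 × 10.5672 × 44.30 × 2.7568 = 2.9682 mm/d
ETc = Kc × ET₀ = 1.28 × 2.9682 = 3.7993 mm/d
Over 30 days: 3.7993 × 30 = 113.979 mm

114 mm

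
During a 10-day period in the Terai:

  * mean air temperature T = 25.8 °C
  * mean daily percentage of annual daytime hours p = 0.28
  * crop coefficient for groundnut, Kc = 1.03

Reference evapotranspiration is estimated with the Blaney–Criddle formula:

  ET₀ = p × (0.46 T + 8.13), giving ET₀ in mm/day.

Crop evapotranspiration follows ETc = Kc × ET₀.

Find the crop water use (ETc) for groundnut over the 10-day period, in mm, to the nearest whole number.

ET₀ = 0.28 × (0.46 × 25.8 + 8.13) = 0.28 × 19.998 = 5.5994 mm/d
ETc = Kc × ET₀ = 1.03 × 5.5994 = 5.7674 mm/d
Over 10 days: 5.7674 × 10 = 57.674 mm

58 mm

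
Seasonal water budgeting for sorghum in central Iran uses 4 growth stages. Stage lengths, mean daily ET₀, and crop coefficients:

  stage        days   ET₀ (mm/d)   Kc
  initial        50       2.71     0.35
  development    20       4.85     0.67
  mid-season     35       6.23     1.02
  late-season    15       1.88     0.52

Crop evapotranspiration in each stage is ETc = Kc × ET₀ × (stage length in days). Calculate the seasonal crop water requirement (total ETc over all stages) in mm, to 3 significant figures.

initial: 0.35 × 2.71 × 50 = 47.43 mm
development: 0.67 × 4.85 × 20 = 64.99 mm
mid-season: 1.02 × 6.23 × 35 = 222.41 mm
late-season: 0.52 × 1.88 × 15 = 14.66 mm
Seasonal total = 349.49 mm

349 mm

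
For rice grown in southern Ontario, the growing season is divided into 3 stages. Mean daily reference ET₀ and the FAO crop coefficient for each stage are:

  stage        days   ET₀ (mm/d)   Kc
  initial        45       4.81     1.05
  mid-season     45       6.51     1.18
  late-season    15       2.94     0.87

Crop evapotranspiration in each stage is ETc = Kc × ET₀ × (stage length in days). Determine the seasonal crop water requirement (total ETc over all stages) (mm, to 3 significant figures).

initial: 1.05 × 4.81 × 45 = 227.27 mm
mid-season: 1.18 × 6.51 × 45 = 345.68 mm
late-season: 0.87 × 2.94 × 15 = 38.37 mm
Seasonal total = 611.32 mm

611 mm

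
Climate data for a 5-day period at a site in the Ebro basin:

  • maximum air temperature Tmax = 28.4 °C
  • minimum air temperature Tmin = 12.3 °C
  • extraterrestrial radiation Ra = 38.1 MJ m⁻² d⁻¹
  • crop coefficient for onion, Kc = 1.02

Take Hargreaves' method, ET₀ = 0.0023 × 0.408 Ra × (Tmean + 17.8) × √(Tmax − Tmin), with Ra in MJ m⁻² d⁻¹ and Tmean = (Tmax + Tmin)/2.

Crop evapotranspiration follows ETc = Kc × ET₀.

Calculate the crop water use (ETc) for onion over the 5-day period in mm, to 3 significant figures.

Tmean = (28.4 + 12.3)/2 = 20.35 °C
0.408 Ra = 0.408 × 38.1 = 15.5448 mm/d equivalent
ET₀ = 0.0023 × 15.5448 × (20.35 + 17.8) × √16.1 = 0.0023 × 15.5448 × 38.15 × 4.0125 = 5.4730 mm/d
ETc = Kc × ET₀ = 1.02 × 5.4730 = 5.5825 mm/d
Over 5 days: 5.5825 × 5 = 27.913 mm

27.9 mm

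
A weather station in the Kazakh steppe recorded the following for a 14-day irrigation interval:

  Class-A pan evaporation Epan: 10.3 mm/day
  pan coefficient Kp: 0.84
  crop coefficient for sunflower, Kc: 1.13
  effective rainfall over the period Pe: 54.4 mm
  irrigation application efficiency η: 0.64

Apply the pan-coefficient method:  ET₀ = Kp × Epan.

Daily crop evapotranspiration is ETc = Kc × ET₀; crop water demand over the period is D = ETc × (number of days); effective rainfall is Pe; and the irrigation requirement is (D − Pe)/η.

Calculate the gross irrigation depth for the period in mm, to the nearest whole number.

ET₀ = 0.84 × 10.3 = 8.6520 mm/d
ETc = Kc × ET₀ = 1.13 × 8.6520 = 9.7768 mm/d
Crop demand D = ETc × 14 d = 9.7768 × 14 = 136.875 mm
D − Pe = 136.875 − 54.4 = 82.475 mm
Gross irrigation = 82.475 / 0.64 = 128.867 mm

129 mm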